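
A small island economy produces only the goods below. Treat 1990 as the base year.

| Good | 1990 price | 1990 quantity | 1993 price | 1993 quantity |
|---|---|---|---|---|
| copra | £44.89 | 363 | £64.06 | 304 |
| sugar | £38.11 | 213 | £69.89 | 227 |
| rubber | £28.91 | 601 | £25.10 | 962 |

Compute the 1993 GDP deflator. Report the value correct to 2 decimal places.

Nominal GDP 1993 = 64.06·304 + 69.89·227 + 25.10·962 = 59485.47.
Real GDP 1993 (at 1990 prices) = 44.89·304 + 38.11·227 + 28.91·962 = 50108.95.
Deflator = Nominal/Real × 100 = 59485.47/50108.95 × 100 = 118.712.

118.71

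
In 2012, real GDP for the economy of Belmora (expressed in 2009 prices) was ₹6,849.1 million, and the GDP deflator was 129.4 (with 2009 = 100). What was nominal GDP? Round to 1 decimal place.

Nominal GDP = Real × (GDP deflator/100) = 6849.1 × 1.294 = 8862.74.

₹8,862.7 million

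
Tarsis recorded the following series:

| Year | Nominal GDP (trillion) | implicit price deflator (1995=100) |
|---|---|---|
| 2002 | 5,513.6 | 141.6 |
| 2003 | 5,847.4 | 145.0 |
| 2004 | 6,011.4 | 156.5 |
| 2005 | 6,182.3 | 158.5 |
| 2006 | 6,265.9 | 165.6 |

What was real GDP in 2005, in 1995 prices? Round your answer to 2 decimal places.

Real GDP 2005 = 6182.3 / 1.585 = 3900.50.

3,900.50 trillion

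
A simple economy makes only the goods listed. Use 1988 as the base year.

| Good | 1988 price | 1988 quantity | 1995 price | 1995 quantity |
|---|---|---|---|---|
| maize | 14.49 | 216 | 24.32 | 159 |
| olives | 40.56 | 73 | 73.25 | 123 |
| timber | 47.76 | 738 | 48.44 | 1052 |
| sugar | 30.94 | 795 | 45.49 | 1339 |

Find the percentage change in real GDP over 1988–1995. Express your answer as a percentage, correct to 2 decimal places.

50.09%

Real GDP 1988 = Nominal GDP 1988 = 14.49·216 + 40.56·73 + 47.76·738 + 30.94·795 = 65934.90.
Real GDP 1995 (at 1988 prices) = 14.49·159 + 40.56·123 + 47.76·1052 + 30.94·1339 = 98964.97.
Real growth = 98964.97/65934.90 − 1 = 0.5009.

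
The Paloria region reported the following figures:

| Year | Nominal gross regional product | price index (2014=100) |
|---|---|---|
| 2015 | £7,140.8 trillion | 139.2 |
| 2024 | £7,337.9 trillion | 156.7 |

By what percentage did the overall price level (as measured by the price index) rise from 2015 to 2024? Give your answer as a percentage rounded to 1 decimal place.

Price-level change = 156.7 / 139.2 − 1 = 0.1257.

12.6%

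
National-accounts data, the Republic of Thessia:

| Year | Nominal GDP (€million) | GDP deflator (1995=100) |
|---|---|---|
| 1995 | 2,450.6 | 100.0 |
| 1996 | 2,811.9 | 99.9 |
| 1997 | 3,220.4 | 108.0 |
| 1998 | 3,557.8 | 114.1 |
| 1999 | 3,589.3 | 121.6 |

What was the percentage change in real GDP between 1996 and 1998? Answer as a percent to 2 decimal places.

10.78%

Real GDP 1996 = 2811.9/0.999 = 2814.71.
Real GDP 1998 = 3557.8/1.141 = 3118.14.
Change = 3118.14/2814.71 − 1 = 0.1078.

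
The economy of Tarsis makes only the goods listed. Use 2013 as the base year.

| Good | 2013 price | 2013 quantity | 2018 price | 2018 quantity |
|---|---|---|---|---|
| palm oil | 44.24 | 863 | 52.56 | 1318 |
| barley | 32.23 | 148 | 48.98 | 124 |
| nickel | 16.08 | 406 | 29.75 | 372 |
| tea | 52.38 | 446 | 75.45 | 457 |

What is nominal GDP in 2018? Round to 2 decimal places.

120895.25

Nominal GDP 2018 = Σ (p_2018 × q_2018) = 52.56·1318 + 48.98·124 + 29.75·372 + 75.45·457 = 120895.25.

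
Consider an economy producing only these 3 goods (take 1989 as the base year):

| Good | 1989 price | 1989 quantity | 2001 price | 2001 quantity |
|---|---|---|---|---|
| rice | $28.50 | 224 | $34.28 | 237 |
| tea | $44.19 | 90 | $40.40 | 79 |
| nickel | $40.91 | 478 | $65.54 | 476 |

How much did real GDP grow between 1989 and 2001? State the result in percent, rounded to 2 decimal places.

Real GDP 1989 = Nominal GDP 1989 = 28.50·224 + 44.19·90 + 40.91·478 = 29916.08.
Real GDP 2001 (at 1989 prices) = 28.50·237 + 44.19·79 + 40.91·476 = 29718.67.
Real growth = 29718.67/29916.08 − 1 = -0.0066.

-0.66%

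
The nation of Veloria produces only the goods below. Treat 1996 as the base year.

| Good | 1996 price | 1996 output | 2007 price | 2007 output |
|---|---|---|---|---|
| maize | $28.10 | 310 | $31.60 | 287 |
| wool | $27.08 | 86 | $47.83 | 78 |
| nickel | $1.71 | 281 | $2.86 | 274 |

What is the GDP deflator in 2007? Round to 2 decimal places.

127.60

Nominal GDP 2007 = 31.60·287 + 47.83·78 + 2.86·274 = 13583.58.
Real GDP 2007 (at 1996 prices) = 28.10·287 + 27.08·78 + 1.71·274 = 10645.48.
Deflator = Nominal/Real × 100 = 13583.58/10645.48 × 100 = 127.600.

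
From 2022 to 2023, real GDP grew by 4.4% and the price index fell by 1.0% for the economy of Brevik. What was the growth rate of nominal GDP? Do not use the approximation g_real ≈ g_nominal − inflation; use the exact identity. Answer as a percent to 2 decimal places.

3.36%

(1 + g_nom) = (1 + g_real)(1 + π) = 1.0440 × 0.9900 = 1.03356.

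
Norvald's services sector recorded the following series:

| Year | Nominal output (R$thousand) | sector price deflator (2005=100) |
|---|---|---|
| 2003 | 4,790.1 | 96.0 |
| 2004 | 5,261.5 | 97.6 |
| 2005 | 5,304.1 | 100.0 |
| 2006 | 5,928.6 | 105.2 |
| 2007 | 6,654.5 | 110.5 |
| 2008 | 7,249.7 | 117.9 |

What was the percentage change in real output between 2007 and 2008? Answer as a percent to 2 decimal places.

Real output 2007 = 6654.5/1.105 = 6022.17.
Real output 2008 = 7249.7/1.179 = 6149.02.
Change = 6149.02/6022.17 − 1 = 0.0211.

2.11%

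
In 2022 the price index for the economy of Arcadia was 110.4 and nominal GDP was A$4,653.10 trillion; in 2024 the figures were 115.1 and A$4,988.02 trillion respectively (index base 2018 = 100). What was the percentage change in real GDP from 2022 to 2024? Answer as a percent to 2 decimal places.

2.82%

Real GDP 2022 = 4653.10 / 1.104 = 4214.76.
Real GDP 2024 = 4988.02 / 1.151 = 4333.64.
Real growth = 4333.64 / 4214.76 − 1 = 0.0282.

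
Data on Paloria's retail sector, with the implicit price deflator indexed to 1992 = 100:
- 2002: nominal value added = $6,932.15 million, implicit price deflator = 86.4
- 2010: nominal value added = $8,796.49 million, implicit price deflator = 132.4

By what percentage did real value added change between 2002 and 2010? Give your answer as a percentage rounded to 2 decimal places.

-17.19%

Deflate each year: 2002 → 6932.15/0.864 = 8023.32; 2010 → 8796.49/1.324 = 6643.87.
So real value added changed by 6643.87/8023.32 − 1 = -0.1719, i.e. -17.19%.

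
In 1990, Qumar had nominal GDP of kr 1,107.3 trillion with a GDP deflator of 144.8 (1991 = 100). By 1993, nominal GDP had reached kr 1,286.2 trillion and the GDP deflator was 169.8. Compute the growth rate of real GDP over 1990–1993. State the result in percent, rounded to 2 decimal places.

-0.95%

Real GDP 1990 = 1107.3 / 1.448 = 764.71.
Real GDP 1993 = 1286.2 / 1.698 = 757.48.
Real growth = 757.48 / 764.71 − 1 = -0.0095.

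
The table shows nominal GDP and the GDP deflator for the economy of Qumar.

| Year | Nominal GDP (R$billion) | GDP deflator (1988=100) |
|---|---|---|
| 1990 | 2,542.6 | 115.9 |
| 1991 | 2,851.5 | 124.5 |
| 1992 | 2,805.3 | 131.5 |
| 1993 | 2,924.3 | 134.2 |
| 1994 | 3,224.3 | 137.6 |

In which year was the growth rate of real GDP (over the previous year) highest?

1991: real = 2851.5/1.245 = 2290.36; growth vs 1990 (2193.79) = 4.40%.
1992: real = 2805.3/1.315 = 2133.31; growth vs 1991 (2290.36) = -6.86%.
1993: real = 2924.3/1.342 = 2179.06; growth vs 1992 (2133.31) = 2.14%.
1994: real = 3224.3/1.376 = 2343.24; growth vs 1993 (2179.06) = 7.53%.

1994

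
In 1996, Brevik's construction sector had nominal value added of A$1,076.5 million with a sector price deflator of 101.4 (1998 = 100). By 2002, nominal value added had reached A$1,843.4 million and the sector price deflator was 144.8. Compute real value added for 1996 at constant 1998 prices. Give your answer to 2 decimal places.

Real value added = Nominal / (sector price deflator/100) = 1076.5 / 1.014 = 1061.64.

A$1,061.64 million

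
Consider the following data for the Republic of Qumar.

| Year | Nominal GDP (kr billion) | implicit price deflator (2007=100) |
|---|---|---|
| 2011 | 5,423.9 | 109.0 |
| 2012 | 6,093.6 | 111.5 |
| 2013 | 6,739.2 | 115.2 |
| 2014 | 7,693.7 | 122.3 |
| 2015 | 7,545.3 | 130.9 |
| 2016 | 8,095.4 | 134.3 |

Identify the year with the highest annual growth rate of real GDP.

2012: real = 6093.6/1.115 = 5465.11; growth vs 2011 (4976.06) = 9.83%.
2013: real = 6739.2/1.152 = 5850.00; growth vs 2012 (5465.11) = 7.04%.
2014: real = 7693.7/1.223 = 6290.84; growth vs 2013 (5850.00) = 7.54%.
2015: real = 7545.3/1.309 = 5764.17; growth vs 2014 (6290.84) = -8.37%.
2016: real = 8095.4/1.343 = 6027.85; growth vs 2015 (5764.17) = 4.57%.

2012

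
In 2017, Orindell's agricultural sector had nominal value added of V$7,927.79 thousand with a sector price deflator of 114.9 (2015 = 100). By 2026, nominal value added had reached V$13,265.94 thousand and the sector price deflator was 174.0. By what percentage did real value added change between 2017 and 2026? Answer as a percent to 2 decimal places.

10.50%

Deflate each year: 2017 → 7927.79/1.149 = 6899.73; 2026 → 13265.94/1.740 = 7624.10.
So real value added changed by 7624.10/6899.73 − 1 = 0.1050, i.e. 10.50%.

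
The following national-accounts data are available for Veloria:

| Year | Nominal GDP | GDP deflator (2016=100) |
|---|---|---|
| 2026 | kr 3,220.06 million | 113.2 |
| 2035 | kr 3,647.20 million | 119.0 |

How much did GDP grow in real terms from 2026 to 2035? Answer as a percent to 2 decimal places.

7.74%

Real GDP 2026 = 3220.06 / 1.132 = 2844.58.
Real GDP 2035 = 3647.20 / 1.190 = 3064.87.
Real growth = 3064.87 / 2844.58 − 1 = 0.0774.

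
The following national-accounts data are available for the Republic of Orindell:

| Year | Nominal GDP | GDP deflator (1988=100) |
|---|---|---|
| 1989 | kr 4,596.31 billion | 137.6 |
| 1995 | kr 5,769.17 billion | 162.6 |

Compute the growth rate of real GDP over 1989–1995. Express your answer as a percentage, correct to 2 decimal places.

Real GDP 1989 = 4596.31 / 1.376 = 3340.34.
Real GDP 1995 = 5769.17 / 1.626 = 3548.08.
Real growth = 3548.08 / 3340.34 − 1 = 0.0622.

6.22%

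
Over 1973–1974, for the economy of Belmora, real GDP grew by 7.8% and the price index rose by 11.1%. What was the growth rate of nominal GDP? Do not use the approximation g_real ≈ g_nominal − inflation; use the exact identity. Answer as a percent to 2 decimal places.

19.77%

(1 + g_nom) = (1 + g_real)(1 + π) = 1.0780 × 1.1110 = 1.19766.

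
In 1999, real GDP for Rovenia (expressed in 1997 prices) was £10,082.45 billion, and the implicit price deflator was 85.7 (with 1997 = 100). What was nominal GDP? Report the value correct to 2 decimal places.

Nominal GDP = Real × (implicit price deflator/100) = 10082.45 × 0.857 = 8640.66.

£8,640.66 billion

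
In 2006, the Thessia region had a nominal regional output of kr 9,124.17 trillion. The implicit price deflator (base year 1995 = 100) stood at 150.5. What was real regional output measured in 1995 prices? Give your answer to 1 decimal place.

kr 6,062.6 trillion

Real regional output = Nominal / (implicit price deflator/100) = 9124.17 / 1.505 = 6062.57.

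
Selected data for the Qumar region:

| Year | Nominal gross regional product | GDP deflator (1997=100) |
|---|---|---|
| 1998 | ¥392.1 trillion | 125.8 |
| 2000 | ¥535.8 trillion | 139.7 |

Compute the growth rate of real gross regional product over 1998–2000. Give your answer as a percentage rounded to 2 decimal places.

Deflate each year: 1998 → 392.1/1.258 = 311.69; 2000 → 535.8/1.397 = 383.54.
So real gross regional product changed by 383.54/311.69 − 1 = 0.2305, i.e. 23.05%.

23.05%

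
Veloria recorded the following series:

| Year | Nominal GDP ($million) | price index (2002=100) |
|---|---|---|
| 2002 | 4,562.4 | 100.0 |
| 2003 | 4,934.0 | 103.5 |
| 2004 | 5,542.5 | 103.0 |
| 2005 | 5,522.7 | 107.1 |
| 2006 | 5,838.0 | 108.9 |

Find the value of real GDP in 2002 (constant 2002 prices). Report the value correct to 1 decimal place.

$4,562.4 million

Real GDP 2002 = 4562.4 / 1.000 = 4562.40.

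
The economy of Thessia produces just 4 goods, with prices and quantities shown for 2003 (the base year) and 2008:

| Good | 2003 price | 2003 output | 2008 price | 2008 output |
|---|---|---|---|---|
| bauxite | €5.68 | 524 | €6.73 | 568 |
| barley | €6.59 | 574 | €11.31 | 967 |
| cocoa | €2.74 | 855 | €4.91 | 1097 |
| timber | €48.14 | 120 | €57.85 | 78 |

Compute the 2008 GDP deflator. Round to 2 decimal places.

150.73

Nominal GDP 2008 = 6.73·568 + 11.31·967 + 4.91·1097 + 57.85·78 = 24657.98.
Real GDP 2008 (at 2003 prices) = 5.68·568 + 6.59·967 + 2.74·1097 + 48.14·78 = 16359.47.
Deflator = Nominal/Real × 100 = 24657.98/16359.47 × 100 = 150.726.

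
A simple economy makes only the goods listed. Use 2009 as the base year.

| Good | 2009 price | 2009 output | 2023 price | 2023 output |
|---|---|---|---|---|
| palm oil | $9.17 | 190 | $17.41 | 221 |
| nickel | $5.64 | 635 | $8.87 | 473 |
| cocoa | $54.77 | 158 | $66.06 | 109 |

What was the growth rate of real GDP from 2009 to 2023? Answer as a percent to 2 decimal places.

-23.70%

Real GDP 2009 = Nominal GDP 2009 = 9.17·190 + 5.64·635 + 54.77·158 = 13977.36.
Real GDP 2023 (at 2009 prices) = 9.17·221 + 5.64·473 + 54.77·109 = 10664.22.
Real growth = 10664.22/13977.36 − 1 = -0.2370.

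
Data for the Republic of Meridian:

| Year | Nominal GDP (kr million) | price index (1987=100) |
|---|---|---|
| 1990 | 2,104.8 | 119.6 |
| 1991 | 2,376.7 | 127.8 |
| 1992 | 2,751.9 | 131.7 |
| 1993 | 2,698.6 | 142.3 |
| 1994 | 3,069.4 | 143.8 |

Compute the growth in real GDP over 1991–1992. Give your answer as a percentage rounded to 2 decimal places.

12.36%

Real GDP 1991 = 2376.7/1.278 = 1859.70.
Real GDP 1992 = 2751.9/1.317 = 2089.52.
Change = 2089.52/1859.70 − 1 = 0.1236.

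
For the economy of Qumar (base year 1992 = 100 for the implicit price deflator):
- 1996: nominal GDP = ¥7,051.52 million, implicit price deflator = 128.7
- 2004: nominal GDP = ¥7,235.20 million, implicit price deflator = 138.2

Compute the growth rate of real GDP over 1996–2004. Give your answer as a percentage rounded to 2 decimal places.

-4.45%

Real GDP 1996 = 7051.52 / 1.287 = 5479.04.
Real GDP 2004 = 7235.20 / 1.382 = 5235.31.
Real growth = 5235.31 / 5479.04 − 1 = -0.0445.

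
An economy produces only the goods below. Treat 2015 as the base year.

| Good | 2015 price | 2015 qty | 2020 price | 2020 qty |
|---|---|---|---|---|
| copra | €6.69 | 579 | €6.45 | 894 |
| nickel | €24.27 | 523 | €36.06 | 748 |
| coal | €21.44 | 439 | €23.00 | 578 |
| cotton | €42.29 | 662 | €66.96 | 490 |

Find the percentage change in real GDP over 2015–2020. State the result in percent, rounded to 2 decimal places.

Real GDP 2015 = Nominal GDP 2015 = 6.69·579 + 24.27·523 + 21.44·439 + 42.29·662 = 53974.86.
Real GDP 2020 (at 2015 prices) = 6.69·894 + 24.27·748 + 21.44·578 + 42.29·490 = 57249.24.
Real growth = 57249.24/53974.86 − 1 = 0.0607.

6.07%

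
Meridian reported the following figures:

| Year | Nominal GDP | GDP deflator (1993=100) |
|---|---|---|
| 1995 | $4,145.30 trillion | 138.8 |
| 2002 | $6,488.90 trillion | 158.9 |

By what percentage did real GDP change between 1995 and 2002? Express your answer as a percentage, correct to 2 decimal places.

36.74%

Deflate each year: 1995 → 4145.30/1.388 = 2986.53; 2002 → 6488.90/1.589 = 4083.64.
So real GDP changed by 4083.64/2986.53 − 1 = 0.3674, i.e. 36.74%.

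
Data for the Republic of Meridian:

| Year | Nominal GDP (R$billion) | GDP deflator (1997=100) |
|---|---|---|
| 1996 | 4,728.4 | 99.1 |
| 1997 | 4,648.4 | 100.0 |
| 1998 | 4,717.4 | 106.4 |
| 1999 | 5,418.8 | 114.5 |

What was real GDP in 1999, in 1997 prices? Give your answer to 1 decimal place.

Real GDP 1999 = 5418.8 / 1.145 = 4732.58.

R$4,732.6 billion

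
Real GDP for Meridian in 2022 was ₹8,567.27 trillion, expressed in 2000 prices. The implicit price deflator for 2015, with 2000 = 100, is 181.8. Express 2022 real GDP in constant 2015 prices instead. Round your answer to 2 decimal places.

₹15,575.30 trillion

Real GDP in 2015 prices = Real GDP in 2000 prices × (P_2015/P_2000) = 8567.27 × 1.818 = 15575.30.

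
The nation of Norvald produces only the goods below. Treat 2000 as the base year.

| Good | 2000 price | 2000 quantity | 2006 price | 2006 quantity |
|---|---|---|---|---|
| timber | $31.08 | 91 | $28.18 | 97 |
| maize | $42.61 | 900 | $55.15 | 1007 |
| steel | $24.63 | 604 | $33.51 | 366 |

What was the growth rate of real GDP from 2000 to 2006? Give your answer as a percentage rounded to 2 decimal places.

Real GDP 2000 = Nominal GDP 2000 = 31.08·91 + 42.61·900 + 24.63·604 = 56053.80.
Real GDP 2006 (at 2000 prices) = 31.08·97 + 42.61·1007 + 24.63·366 = 54937.61.
Real growth = 54937.61/56053.80 − 1 = -0.0199.

-1.99%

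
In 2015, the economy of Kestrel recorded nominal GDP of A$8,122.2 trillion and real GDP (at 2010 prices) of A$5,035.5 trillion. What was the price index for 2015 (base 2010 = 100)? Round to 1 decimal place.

price index = (Nominal / Real) × 100 = 8122.2 / 5035.5 × 100 = 161.30.

161.3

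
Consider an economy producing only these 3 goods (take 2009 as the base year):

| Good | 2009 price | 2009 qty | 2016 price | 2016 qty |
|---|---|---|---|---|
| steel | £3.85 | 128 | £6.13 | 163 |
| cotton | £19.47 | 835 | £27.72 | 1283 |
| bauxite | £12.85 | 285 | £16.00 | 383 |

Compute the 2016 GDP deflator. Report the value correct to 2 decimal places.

139.84

Nominal GDP 2016 = 6.13·163 + 27.72·1283 + 16.00·383 = 42691.95.
Real GDP 2016 (at 2009 prices) = 3.85·163 + 19.47·1283 + 12.85·383 = 30529.11.
Deflator = Nominal/Real × 100 = 42691.95/30529.11 × 100 = 139.840.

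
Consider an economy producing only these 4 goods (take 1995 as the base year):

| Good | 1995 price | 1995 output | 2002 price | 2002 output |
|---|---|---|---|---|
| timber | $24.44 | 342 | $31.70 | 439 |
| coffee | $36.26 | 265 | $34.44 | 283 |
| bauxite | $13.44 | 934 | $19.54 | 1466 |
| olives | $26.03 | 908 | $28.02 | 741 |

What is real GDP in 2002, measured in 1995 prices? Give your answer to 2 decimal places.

Real GDP 2002 = Σ (p_1995 × q_2002) = 24.44·439 + 36.26·283 + 13.44·1466 + 26.03·741 = 59982.01.

$59982.01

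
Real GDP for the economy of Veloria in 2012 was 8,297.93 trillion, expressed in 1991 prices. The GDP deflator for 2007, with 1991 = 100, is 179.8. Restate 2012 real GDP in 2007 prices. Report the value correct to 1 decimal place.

14,919.7 trillion

Real GDP in 2007 prices = Real GDP in 1991 prices × (P_2007/P_1991) = 8297.93 × 1.798 = 14919.68.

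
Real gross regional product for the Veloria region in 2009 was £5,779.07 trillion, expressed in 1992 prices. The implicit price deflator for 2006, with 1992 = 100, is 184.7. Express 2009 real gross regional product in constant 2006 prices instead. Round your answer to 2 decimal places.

Real gross regional product in 2006 prices = Real gross regional product in 1992 prices × (P_2006/P_1992) = 5779.07 × 1.847 = 10673.94.

£10,673.94 trillion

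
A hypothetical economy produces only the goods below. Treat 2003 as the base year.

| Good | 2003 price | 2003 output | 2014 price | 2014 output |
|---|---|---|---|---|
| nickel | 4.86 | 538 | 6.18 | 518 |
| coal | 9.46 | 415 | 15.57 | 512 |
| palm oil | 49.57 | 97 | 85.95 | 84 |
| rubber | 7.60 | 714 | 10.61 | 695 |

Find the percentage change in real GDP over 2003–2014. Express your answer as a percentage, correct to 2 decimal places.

0.19%

Real GDP 2003 = Nominal GDP 2003 = 4.86·538 + 9.46·415 + 49.57·97 + 7.60·714 = 16775.27.
Real GDP 2014 (at 2003 prices) = 4.86·518 + 9.46·512 + 49.57·84 + 7.60·695 = 16806.88.
Real growth = 16806.88/16775.27 − 1 = 0.0019.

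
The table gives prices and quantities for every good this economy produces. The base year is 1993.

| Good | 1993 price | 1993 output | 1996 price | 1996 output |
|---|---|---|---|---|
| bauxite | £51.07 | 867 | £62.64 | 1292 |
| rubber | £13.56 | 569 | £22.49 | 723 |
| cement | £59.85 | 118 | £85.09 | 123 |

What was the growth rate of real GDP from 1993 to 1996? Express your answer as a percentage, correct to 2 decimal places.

Real GDP 1993 = Nominal GDP 1993 = 51.07·867 + 13.56·569 + 59.85·118 = 59055.63.
Real GDP 1996 (at 1993 prices) = 51.07·1292 + 13.56·723 + 59.85·123 = 83147.87.
Real growth = 83147.87/59055.63 − 1 = 0.4080.

40.80%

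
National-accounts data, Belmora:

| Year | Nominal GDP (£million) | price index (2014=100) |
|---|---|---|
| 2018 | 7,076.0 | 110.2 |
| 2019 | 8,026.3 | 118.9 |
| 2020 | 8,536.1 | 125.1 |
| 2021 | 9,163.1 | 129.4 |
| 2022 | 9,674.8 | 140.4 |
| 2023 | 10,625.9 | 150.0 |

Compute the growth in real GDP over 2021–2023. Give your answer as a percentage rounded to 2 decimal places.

Real GDP 2021 = 9163.1/1.294 = 7081.22.
Real GDP 2023 = 10625.9/1.500 = 7083.93.
Change = 7083.93/7081.22 − 1 = 0.0004.

0.04%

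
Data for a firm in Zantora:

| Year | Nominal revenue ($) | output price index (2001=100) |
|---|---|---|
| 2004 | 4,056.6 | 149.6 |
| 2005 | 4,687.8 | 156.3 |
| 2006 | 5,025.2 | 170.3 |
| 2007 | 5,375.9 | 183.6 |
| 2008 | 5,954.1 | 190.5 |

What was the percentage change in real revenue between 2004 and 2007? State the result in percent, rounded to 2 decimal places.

Real revenue 2004 = 4056.6/1.496 = 2711.63.
Real revenue 2007 = 5375.9/1.836 = 2928.05.
Change = 2928.05/2711.63 − 1 = 0.0798.

7.98%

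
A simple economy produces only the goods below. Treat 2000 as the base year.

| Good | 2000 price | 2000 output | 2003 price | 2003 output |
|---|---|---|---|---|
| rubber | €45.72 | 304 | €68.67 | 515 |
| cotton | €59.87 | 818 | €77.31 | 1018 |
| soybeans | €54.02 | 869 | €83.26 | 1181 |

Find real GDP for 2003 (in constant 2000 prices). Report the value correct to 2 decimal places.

€148291.08

Real GDP 2003 = Σ (p_2000 × q_2003) = 45.72·515 + 59.87·1018 + 54.02·1181 = 148291.08.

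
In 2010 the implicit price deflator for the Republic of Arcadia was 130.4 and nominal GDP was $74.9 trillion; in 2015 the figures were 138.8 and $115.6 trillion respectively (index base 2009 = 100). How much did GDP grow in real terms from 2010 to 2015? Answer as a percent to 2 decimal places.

45.00%

Real GDP 2010 = 74.9 / 1.304 = 57.44.
Real GDP 2015 = 115.6 / 1.388 = 83.29.
Real growth = 83.29 / 57.44 − 1 = 0.4500.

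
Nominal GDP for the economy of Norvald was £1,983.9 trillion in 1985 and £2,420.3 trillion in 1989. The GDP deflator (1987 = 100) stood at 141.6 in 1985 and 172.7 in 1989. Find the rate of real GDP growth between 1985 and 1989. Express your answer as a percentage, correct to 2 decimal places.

0.03%

Real GDP 1985 = 1983.9 / 1.416 = 1401.06.
Real GDP 1989 = 2420.3 / 1.727 = 1401.45.
Real growth = 1401.45 / 1401.06 − 1 = 0.0003.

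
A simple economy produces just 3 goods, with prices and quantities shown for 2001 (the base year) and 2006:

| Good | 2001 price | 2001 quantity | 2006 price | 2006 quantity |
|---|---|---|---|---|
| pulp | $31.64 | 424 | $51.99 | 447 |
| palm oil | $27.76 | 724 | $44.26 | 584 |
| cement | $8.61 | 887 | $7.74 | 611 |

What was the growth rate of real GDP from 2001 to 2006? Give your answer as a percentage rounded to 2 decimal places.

-13.45%

Real GDP 2001 = Nominal GDP 2001 = 31.64·424 + 27.76·724 + 8.61·887 = 41150.67.
Real GDP 2006 (at 2001 prices) = 31.64·447 + 27.76·584 + 8.61·611 = 35615.63.
Real growth = 35615.63/41150.67 − 1 = -0.1345.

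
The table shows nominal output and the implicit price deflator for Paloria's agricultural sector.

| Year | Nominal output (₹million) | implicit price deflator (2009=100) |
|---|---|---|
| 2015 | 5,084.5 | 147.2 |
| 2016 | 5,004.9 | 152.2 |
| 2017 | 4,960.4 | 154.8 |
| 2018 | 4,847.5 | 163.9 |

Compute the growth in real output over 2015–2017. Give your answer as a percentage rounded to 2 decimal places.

-7.23%

Real output 2015 = 5084.5/1.472 = 3454.14.
Real output 2017 = 4960.4/1.548 = 3204.39.
Change = 3204.39/3454.14 − 1 = -0.0723.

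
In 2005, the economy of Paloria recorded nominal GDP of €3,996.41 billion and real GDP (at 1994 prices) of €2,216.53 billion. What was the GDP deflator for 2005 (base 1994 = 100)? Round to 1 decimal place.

GDP deflator = (Nominal / Real) × 100 = 3996.41 / 2216.53 × 100 = 180.30.

180.3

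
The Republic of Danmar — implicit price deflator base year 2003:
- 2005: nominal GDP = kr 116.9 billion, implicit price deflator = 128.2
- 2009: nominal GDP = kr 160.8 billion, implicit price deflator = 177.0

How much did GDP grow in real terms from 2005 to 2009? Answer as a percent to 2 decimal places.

-0.37%

Deflate each year: 2005 → 116.9/1.282 = 91.19; 2009 → 160.8/1.770 = 90.85.
So real GDP changed by 90.85/91.19 − 1 = -0.0037, i.e. -0.37%.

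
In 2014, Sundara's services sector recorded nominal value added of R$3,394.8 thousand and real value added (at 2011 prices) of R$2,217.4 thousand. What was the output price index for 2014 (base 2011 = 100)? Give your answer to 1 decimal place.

153.1

output price index = (Nominal / Real) × 100 = 3394.8 / 2217.4 × 100 = 153.10.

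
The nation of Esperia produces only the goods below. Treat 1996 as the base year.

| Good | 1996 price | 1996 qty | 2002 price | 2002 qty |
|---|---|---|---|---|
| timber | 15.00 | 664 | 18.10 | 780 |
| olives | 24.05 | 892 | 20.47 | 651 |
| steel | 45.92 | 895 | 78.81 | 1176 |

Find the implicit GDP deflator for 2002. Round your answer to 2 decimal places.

Nominal GDP 2002 = 18.10·780 + 20.47·651 + 78.81·1176 = 120124.53.
Real GDP 2002 (at 1996 prices) = 15.00·780 + 24.05·651 + 45.92·1176 = 81358.47.
Deflator = Nominal/Real × 100 = 120124.53/81358.47 × 100 = 147.648.

147.65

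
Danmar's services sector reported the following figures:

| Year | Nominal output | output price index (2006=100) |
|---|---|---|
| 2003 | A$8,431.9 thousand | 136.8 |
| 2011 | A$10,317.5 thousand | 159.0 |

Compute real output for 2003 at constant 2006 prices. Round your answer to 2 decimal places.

Real output = Nominal / (output price index/100) = 8431.9 / 1.368 = 6163.67.

A$6,163.67 thousand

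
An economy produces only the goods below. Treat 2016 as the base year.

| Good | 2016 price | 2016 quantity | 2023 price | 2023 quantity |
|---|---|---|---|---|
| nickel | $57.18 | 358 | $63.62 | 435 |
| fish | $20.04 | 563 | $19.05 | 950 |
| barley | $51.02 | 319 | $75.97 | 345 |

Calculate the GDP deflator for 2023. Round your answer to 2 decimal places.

Nominal GDP 2023 = 63.62·435 + 19.05·950 + 75.97·345 = 71981.85.
Real GDP 2023 (at 2016 prices) = 57.18·435 + 20.04·950 + 51.02·345 = 61513.20.
Deflator = Nominal/Real × 100 = 71981.85/61513.20 × 100 = 117.019.

117.02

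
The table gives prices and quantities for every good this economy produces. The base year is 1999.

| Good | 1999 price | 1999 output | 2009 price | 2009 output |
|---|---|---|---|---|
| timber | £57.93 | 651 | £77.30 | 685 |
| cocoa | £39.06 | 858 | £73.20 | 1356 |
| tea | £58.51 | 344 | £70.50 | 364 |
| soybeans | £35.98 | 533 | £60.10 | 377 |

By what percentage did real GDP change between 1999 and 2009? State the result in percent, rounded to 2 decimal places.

Real GDP 1999 = Nominal GDP 1999 = 57.93·651 + 39.06·858 + 58.51·344 + 35.98·533 = 110530.69.
Real GDP 2009 (at 1999 prices) = 57.93·685 + 39.06·1356 + 58.51·364 + 35.98·377 = 127509.51.
Real growth = 127509.51/110530.69 − 1 = 0.1536.

15.36%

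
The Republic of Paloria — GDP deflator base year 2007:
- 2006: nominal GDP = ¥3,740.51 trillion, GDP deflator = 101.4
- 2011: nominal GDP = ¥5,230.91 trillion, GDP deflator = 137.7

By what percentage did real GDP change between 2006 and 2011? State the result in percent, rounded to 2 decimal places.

2.98%

Deflate each year: 2006 → 3740.51/1.014 = 3688.87; 2011 → 5230.91/1.377 = 3798.77.
So real GDP changed by 3798.77/3688.87 − 1 = 0.0298, i.e. 2.98%.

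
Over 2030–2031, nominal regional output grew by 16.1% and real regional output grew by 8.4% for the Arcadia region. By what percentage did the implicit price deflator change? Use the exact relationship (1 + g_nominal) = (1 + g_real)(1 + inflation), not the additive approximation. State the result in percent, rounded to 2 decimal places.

7.10%

(1 + g_nom) = (1 + g_real)(1 + π), so π = 1.1610 / 1.0840 − 1 = 0.07103.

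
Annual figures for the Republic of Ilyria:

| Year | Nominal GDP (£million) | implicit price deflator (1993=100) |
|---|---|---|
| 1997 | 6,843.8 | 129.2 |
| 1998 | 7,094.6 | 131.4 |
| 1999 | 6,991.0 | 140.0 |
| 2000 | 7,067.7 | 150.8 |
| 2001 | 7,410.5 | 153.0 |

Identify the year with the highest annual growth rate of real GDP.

1998: real = 7094.6/1.314 = 5399.24; growth vs 1997 (5297.06) = 1.93%.
1999: real = 6991.0/1.400 = 4993.57; growth vs 1998 (5399.24) = -7.51%.
2000: real = 7067.7/1.508 = 4686.80; growth vs 1999 (4993.57) = -6.14%.
2001: real = 7410.5/1.530 = 4843.46; growth vs 2000 (4686.80) = 3.34%.

2001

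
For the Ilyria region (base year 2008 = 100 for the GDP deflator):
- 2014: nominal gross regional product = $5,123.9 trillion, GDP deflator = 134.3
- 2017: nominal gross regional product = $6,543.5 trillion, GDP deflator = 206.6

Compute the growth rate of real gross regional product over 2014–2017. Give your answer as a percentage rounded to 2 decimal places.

Real gross regional product 2014 = 5123.9 / 1.343 = 3815.26.
Real gross regional product 2017 = 6543.5 / 2.066 = 3167.23.
Real growth = 3167.23 / 3815.26 − 1 = -0.1699.

-16.99%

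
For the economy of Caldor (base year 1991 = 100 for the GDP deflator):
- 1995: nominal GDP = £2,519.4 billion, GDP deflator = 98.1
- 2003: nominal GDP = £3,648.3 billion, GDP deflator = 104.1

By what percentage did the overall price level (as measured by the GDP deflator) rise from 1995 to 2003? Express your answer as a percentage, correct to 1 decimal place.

Price-level change = 104.1 / 98.1 − 1 = 0.0612.

6.1%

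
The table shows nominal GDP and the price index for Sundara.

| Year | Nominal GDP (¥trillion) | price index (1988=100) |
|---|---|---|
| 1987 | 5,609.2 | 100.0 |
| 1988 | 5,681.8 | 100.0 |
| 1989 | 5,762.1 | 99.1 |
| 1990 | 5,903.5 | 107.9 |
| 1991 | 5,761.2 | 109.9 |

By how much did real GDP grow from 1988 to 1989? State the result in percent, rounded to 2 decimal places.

2.33%

Real GDP 1988 = 5681.8/1.000 = 5681.80.
Real GDP 1989 = 5762.1/0.991 = 5814.43.
Change = 5814.43/5681.80 − 1 = 0.0233.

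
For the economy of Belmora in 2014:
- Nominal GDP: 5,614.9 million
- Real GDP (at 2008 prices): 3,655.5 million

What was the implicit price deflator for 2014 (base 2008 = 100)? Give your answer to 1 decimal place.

implicit price deflator = (Nominal / Real) × 100 = 5614.9 / 3655.5 × 100 = 153.60.

153.6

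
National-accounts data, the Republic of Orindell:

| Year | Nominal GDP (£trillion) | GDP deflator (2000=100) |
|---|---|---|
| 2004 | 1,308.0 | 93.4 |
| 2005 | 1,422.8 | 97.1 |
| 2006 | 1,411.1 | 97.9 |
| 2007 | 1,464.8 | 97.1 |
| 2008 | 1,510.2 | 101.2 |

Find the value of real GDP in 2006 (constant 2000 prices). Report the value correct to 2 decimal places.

£1,441.37 trillion

Real GDP 2006 = 1411.1 / 0.979 = 1441.37.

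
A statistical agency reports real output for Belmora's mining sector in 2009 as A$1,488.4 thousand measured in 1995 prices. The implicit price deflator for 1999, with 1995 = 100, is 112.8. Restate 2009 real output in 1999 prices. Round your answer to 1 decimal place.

Real output in 1999 prices = Real output in 1995 prices × (P_1999/P_1995) = 1488.4 × 1.128 = 1678.92.

A$1,678.9 thousand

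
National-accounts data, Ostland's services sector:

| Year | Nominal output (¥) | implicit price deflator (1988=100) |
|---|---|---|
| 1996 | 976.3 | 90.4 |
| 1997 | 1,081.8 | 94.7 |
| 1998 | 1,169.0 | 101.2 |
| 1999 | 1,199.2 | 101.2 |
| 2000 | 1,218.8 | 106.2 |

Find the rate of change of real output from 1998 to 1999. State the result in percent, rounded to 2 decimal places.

2.58%

Real output 1998 = 1169.0/1.012 = 1155.14.
Real output 1999 = 1199.2/1.012 = 1184.98.
Change = 1184.98/1155.14 − 1 = 0.0258.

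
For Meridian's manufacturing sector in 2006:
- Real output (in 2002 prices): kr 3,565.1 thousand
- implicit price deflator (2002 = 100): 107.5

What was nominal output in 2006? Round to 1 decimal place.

kr 3,832.5 thousand

Nominal output = Real × (implicit price deflator/100) = 3565.1 × 1.075 = 3832.48.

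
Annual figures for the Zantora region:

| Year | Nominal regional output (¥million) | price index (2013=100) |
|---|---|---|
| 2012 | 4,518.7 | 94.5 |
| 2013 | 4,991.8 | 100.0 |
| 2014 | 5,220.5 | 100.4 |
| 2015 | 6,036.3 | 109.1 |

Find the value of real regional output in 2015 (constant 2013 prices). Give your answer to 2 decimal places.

¥5,532.81 million

Real regional output 2015 = 6036.3 / 1.091 = 5532.81.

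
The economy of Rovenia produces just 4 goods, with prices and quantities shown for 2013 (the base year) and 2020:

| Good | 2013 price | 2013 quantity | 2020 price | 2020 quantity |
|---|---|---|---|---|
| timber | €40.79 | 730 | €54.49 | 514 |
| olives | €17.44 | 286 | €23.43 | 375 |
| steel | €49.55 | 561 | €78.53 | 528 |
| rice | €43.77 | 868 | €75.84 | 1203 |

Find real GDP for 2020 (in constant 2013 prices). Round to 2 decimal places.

€106323.77

Real GDP 2020 = Σ (p_2013 × q_2020) = 40.79·514 + 17.44·375 + 49.55·528 + 43.77·1203 = 106323.77.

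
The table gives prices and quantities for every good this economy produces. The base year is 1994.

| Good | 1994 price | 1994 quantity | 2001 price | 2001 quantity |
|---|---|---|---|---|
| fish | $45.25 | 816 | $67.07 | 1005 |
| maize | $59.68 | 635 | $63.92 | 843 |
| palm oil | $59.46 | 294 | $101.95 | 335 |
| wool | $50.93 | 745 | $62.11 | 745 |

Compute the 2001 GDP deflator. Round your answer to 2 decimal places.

Nominal GDP 2001 = 67.07·1005 + 63.92·843 + 101.95·335 + 62.11·745 = 201715.11.
Real GDP 2001 (at 1994 prices) = 45.25·1005 + 59.68·843 + 59.46·335 + 50.93·745 = 153648.44.
Deflator = Nominal/Real × 100 = 201715.11/153648.44 × 100 = 131.284.

131.28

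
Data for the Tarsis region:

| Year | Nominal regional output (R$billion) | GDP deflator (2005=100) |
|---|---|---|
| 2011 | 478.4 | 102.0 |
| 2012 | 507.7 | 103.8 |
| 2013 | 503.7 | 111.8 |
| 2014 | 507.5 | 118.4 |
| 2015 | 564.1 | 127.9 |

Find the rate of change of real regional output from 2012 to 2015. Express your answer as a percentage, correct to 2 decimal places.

-9.83%

Real regional output 2012 = 507.7/1.038 = 489.11.
Real regional output 2015 = 564.1/1.279 = 441.05.
Change = 441.05/489.11 − 1 = -0.0983.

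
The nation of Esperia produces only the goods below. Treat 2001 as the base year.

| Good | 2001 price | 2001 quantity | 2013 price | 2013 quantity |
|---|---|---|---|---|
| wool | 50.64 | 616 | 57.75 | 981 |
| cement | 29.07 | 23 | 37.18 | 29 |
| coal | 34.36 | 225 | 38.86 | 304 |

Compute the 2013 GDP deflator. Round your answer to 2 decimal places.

Nominal GDP 2013 = 57.75·981 + 37.18·29 + 38.86·304 = 69544.41.
Real GDP 2013 (at 2001 prices) = 50.64·981 + 29.07·29 + 34.36·304 = 60966.31.
Deflator = Nominal/Real × 100 = 69544.41/60966.31 × 100 = 114.070.

114.07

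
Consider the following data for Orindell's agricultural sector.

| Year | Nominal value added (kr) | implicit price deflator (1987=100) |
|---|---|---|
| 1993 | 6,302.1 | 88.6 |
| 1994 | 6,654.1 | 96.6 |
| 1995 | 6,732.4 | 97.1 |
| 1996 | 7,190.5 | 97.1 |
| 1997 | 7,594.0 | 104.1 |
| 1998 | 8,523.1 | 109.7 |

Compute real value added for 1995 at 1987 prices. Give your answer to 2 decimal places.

kr 6,933.47

Real value added 1995 = 6732.4 / 0.971 = 6933.47.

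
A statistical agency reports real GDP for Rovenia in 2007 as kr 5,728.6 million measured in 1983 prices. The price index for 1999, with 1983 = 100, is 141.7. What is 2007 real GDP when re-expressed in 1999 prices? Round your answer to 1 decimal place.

kr 8,117.4 million

Real GDP in 1999 prices = Real GDP in 1983 prices × (P_1999/P_1983) = 5728.6 × 1.417 = 8117.43.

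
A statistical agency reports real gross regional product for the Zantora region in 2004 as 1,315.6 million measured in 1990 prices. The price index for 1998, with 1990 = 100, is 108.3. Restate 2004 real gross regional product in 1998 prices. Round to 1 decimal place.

1,424.8 million

Real gross regional product in 1998 prices = Real gross regional product in 1990 prices × (P_1998/P_1990) = 1315.6 × 1.083 = 1424.79.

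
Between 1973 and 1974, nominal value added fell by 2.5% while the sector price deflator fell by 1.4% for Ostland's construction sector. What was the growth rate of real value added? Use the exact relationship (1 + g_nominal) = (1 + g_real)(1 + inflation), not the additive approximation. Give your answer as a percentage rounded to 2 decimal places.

(1 + g_nom) = (1 + g_real)(1 + π), so g_real = 0.9750 / 0.9860 − 1 = -0.01116.

-1.12%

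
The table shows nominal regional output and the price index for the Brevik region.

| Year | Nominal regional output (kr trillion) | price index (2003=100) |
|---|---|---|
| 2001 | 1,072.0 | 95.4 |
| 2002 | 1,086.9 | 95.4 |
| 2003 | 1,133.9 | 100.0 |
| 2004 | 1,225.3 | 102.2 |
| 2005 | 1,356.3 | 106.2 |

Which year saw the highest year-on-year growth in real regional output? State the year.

2005

2002: real = 1086.9/0.954 = 1139.31; growth vs 2001 (1123.69) = 1.39%.
2003: real = 1133.9/1.000 = 1133.90; growth vs 2002 (1139.31) = -0.47%.
2004: real = 1225.3/1.022 = 1198.92; growth vs 2003 (1133.90) = 5.73%.
2005: real = 1356.3/1.062 = 1277.12; growth vs 2004 (1198.92) = 6.52%.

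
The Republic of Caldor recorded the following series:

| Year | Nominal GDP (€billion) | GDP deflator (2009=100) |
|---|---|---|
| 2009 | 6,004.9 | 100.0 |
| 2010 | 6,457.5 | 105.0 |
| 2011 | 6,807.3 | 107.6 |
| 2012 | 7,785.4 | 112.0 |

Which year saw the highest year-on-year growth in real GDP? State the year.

2012

2010: real = 6457.5/1.050 = 6150.00; growth vs 2009 (6004.90) = 2.42%.
2011: real = 6807.3/1.076 = 6326.49; growth vs 2010 (6150.00) = 2.87%.
2012: real = 7785.4/1.120 = 6951.25; growth vs 2011 (6326.49) = 9.88%.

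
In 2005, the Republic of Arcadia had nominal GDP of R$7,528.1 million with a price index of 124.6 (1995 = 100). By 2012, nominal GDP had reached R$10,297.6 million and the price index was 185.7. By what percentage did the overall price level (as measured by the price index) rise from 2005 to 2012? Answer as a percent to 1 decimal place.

49.0%

Price-level change = 185.7 / 124.6 − 1 = 0.4904.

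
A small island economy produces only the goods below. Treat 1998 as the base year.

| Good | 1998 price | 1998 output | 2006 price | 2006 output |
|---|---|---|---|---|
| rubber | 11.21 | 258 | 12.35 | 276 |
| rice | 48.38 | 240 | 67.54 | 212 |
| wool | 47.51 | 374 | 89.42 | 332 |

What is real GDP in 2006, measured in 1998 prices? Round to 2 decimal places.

Real GDP 2006 = Σ (p_1998 × q_2006) = 11.21·276 + 48.38·212 + 47.51·332 = 29123.84.

29123.84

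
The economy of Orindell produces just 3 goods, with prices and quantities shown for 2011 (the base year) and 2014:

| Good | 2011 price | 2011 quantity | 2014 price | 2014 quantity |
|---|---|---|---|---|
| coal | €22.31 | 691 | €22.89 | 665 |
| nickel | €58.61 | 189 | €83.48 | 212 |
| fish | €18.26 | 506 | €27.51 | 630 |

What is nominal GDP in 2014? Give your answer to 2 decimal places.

Nominal GDP 2014 = Σ (p_2014 × q_2014) = 22.89·665 + 83.48·212 + 27.51·630 = 50250.91.

€50250.91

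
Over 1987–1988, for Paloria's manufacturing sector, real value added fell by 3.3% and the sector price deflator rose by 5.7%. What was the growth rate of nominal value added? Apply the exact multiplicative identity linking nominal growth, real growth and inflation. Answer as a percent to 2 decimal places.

(1 + g_nom) = (1 + g_real)(1 + π) = 0.9670 × 1.0570 = 1.02212.

2.21%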